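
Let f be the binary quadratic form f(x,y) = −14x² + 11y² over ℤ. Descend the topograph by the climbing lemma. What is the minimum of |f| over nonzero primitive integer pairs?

descent: ρ → (11,22,-3)  [lands on river]
river: ρ → (-3,20,18)
river: ρ → (18,16,-5)
river: ρ → (-5,24,2)
river: ρ → (2,24,-5)
river: ρ → (-5,16,18)
river: ρ → (18,20,-3)
river: ρ → (-3,22,11)
closes: descent 1, river 8
min |a| on river = 2

2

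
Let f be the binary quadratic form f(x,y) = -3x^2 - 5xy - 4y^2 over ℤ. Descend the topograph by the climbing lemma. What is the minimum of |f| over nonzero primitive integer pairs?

translate: b→-1 (≡5 mod 6), so (3,5,4)→(3,-1,2)
flip: (3,-1,2)→(2,1,3)
reduced (well bottom): (2,1,3) with a≤c, −a<b≤a
well minimum |f| = |-2| = 2 (negative-definite)

2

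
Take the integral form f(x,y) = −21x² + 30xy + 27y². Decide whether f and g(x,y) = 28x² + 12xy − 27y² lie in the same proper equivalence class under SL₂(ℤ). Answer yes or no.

D₁ = 3168, D₂ = 3168
river cycle of f (length 6): (27, 24, -24), (-24, 24, 27), (27, 30, -21), (-21, 54, 3), (3, 54, -21), (-21, 30, 27)
river cycle of g (length 8): (-27, 42, 13), (13, 36, -36), (-36, 36, 13), (13, 42, -27), (-27, 12, 28), (28, 44, -11), (-11, 44, 28), (28, 12, -27)
cycles differ ⇒ inequivalent

no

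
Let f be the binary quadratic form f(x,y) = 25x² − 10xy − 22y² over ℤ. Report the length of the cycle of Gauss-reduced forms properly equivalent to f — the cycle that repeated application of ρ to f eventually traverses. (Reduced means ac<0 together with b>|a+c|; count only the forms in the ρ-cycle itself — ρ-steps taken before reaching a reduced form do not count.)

D = 2300, ⌊√D⌋ = 47
descent: ρ → (-22,10,25)  [lands on river]
river: ρ → (25,40,-7)
river: ρ → (-7,44,13)
river: ρ → (13,34,-22)
ρ-cycle length = 4 (tail of 1 descent step not counted)

4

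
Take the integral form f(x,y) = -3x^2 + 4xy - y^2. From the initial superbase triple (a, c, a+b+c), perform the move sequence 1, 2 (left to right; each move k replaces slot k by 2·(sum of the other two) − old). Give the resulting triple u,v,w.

start (-3,-1,0) = (f(1,0),f(0,1),f(1,1))
replace slot 1: 2·((-1)+0) − (-3) = 1 → (1,-1,0)
replace slot 2: 2·(1+0) − (-1) = 3 → (1,3,0)

1,3,0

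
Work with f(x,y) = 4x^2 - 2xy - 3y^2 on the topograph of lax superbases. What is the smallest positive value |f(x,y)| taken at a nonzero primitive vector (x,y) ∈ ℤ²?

descent: ρ → (-3,2,4)  [lands on river]
river: ρ → (4,6,-1)
river: ρ → (-1,6,4)
river: ρ → (4,2,-3)
river: ρ → (-3,4,3)
river: ρ → (3,2,-4)
river: ρ → (-4,6,1)
river: ρ → (1,6,-4)
river: ρ → (-4,2,3)
river: ρ → (3,4,-3)
closes: descent 1, river 10
min |a| on river = 1

1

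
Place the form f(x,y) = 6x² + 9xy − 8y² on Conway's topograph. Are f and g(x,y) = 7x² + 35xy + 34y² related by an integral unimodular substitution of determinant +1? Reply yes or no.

D₁ = 273, D₂ = 273
river cycle of f (length 8): (-8, 7, 7), (7, 7, -8), (-8, 9, 6), (6, 15, -2), (-2, 13, 13), (13, 13, -2), (-2, 15, 6), (6, 9, -8)
river cycle of g (length 8): (6, 15, -2), (-2, 13, 13), (13, 13, -2), (-2, 15, 6), (6, 9, -8), (-8, 7, 7), (7, 7, -8), (-8, 9, 6)
cycles coincide ⇒ equivalent

yes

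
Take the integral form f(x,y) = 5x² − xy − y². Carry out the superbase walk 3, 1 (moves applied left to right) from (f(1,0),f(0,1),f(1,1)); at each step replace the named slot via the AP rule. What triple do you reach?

start (5,-1,3) = (f(1,0),f(0,1),f(1,1))
replace slot 3: 2·(5+(-1)) − 3 = 5 → (5,-1,5)
replace slot 1: 2·((-1)+5) − 5 = 3 → (3,-1,5)

3,-1,5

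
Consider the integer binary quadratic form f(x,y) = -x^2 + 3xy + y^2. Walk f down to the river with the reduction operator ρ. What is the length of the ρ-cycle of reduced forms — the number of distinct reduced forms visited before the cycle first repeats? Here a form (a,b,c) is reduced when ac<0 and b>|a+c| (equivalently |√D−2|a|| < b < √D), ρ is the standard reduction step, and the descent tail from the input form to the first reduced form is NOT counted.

D = 13, ⌊√D⌋ = 3
river: ρ → (1,3,-1)
river: ρ → (-1,3,1)
ρ-cycle length = 2 (tail of 0 descent steps not counted)

2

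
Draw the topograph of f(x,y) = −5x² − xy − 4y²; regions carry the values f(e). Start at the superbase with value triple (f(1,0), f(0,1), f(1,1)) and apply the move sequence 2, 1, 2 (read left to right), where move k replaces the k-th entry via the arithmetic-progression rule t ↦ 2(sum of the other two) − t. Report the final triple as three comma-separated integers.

start (-5,-4,-10) = (f(1,0),f(0,1),f(1,1))
replace slot 2: 2·((-5)+(-10)) − (-4) = -26 → (-5,-26,-10)
replace slot 1: 2·((-26)+(-10)) − (-5) = -67 → (-67,-26,-10)
replace slot 2: 2·((-67)+(-10)) − (-26) = -128 → (-67,-128,-10)

-67,-128,-10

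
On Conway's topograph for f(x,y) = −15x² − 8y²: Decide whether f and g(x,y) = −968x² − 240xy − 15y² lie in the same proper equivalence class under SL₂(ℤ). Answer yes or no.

D₁ = -480, D₂ = -480
f is negative-definite; reduce −f:
−f: flip: (15,0,8)→(8,0,15)
−f: reduced (well bottom): (8,0,15) with a≤c, −a<b≤a
flip sign back: reduced form of f is (-8,0,-15)
g is negative-definite; reduce −g:
−g: flip: (968,240,15)→(15,-240,968)
−g: translate: b→0 (≡-240 mod 30), so (15,-240,968)→(15,0,8)
−g: flip: (15,0,8)→(8,0,15)
−g: reduced (well bottom): (8,0,15) with a≤c, −a<b≤a
flip sign back: reduced form of g is (-8,0,-15)
reduced forms (-8, 0, -15) vs (-8, 0, -15) ⇒ equivalent

yes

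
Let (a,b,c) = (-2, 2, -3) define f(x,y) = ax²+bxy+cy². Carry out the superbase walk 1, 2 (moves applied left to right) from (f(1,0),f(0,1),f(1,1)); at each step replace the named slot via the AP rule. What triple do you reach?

start (-2,-3,-3) = (f(1,0),f(0,1),f(1,1))
replace slot 1: 2·((-3)+(-3)) − (-2) = -10 → (-10,-3,-3)
replace slot 2: 2·((-10)+(-3)) − (-3) = -23 → (-10,-23,-3)

-10,-23,-3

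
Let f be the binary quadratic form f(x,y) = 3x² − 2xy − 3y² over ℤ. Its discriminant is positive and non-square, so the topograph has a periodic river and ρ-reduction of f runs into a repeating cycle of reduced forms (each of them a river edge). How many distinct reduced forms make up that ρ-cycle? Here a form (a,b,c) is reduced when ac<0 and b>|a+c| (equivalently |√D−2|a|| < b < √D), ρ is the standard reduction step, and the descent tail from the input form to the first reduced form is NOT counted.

D = 40, ⌊√D⌋ = 6
descent: ρ → (-3,2,3)  [lands on river]
river: ρ → (3,4,-2)
river: ρ → (-2,4,3)
river: ρ → (3,2,-3)
river: ρ → (-3,4,2)
river: ρ → (2,4,-3)
ρ-cycle length = 6 (tail of 1 descent step not counted)

6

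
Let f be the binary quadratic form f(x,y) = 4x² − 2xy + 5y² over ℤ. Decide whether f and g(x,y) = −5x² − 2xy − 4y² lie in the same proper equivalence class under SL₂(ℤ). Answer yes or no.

D₁ = -76, D₂ = -76
f: reduced (well bottom): (4,-2,5) with a≤c, −a<b≤a
g is negative-definite; reduce −g:
−g: flip: (5,2,4)→(4,-2,5)
−g: reduced (well bottom): (4,-2,5) with a≤c, −a<b≤a
flip sign back: reduced form of g is (-4,2,-5)
reduced forms (4, -2, 5) vs (-4, 2, -5) ⇒ inequivalent

no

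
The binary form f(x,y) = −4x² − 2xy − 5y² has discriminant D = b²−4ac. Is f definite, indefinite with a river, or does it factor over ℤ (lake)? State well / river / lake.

D = b²−4ac = (-2)² − 4·(-4)·(-5) = -76
D < 0 ⇒ definite ⇒ every region one sign ⇒ single well

well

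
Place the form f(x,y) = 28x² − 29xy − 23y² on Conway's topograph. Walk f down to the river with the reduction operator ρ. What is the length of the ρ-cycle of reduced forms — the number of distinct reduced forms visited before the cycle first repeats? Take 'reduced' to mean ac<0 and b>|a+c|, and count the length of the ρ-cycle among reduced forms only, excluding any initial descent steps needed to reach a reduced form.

D = 3417, ⌊√D⌋ = 58
descent: ρ → (-23,29,28)  [lands on river]
river: ρ → (28,27,-24)
river: ρ → (-24,21,31)
river: ρ → (31,41,-14)
river: ρ → (-14,43,28)
river: ρ → (28,13,-29)
river: ρ → (-29,45,12)
river: ρ → (12,51,-17)
river: ρ → (-17,51,12)
river: ρ → (12,45,-29)
river: ρ → (-29,13,28)
river: ρ → (28,43,-14)
river: ρ → (-14,41,31)
river: ρ → (31,21,-24)
river: ρ → (-24,27,28)
river: ρ → (28,29,-23)
river: ρ → (-23,17,34)
river: ρ → (34,51,-6)
river: ρ → (-6,57,7)
river: ρ → (7,55,-14)
river: ρ → (-14,57,3)
river: ρ → (3,57,-14)
river: ρ → (-14,55,7)
river: ρ → (7,57,-6)
river: ρ → (-6,51,34)
river: ρ → (34,17,-23)
ρ-cycle length = 26 (tail of 1 descent step not counted)

26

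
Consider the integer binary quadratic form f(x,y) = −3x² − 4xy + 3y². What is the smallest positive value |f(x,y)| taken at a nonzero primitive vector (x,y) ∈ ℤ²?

descent: ρ → (3,4,-3)  [lands on river]
river: ρ → (-3,2,4)
river: ρ → (4,6,-1)
river: ρ → (-1,6,4)
river: ρ → (4,2,-3)
river: ρ → (-3,4,3)
river: ρ → (3,2,-4)
river: ρ → (-4,6,1)
river: ρ → (1,6,-4)
river: ρ → (-4,2,3)
closes: descent 1, river 10
min |a| on river = 1

1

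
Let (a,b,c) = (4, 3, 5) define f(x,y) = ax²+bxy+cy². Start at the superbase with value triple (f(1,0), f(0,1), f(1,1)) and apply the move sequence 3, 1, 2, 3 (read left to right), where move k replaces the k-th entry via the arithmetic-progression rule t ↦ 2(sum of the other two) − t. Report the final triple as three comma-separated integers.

start (4,5,12) = (f(1,0),f(0,1),f(1,1))
replace slot 3: 2·(4+5) − 12 = 6 → (4,5,6)
replace slot 1: 2·(5+6) − 4 = 18 → (18,5,6)
replace slot 2: 2·(18+6) − 5 = 43 → (18,43,6)
replace slot 3: 2·(18+43) − 6 = 116 → (18,43,116)

18,43,116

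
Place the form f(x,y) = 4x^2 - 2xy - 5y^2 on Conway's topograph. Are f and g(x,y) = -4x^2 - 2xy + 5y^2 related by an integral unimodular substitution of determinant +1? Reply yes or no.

D₁ = 84, D₂ = 84
river cycle of f (length 6): (-5, 2, 4), (4, 6, -3), (-3, 6, 4), (4, 2, -5), (-5, 8, 1), (1, 8, -5)
river cycle of g (length 6): (5, 2, -4), (-4, 6, 3), (3, 6, -4), (-4, 2, 5), (5, 8, -1), (-1, 8, 5)
cycles differ ⇒ inequivalent

no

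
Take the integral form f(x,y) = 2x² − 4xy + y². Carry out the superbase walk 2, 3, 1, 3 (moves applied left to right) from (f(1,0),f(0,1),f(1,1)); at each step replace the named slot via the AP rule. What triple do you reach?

start (2,1,-1) = (f(1,0),f(0,1),f(1,1))
replace slot 2: 2·(2+(-1)) − 1 = 1 → (2,1,-1)
replace slot 3: 2·(2+1) − (-1) = 7 → (2,1,7)
replace slot 1: 2·(1+7) − 2 = 14 → (14,1,7)
replace slot 3: 2·(14+1) − 7 = 23 → (14,1,23)

14,1,23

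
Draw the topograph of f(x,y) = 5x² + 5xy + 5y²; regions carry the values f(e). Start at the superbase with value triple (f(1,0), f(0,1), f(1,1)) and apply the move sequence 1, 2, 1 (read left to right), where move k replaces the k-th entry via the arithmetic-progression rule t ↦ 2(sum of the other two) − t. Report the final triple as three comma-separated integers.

start (5,5,15) = (f(1,0),f(0,1),f(1,1))
replace slot 1: 2·(5+15) − 5 = 35 → (35,5,15)
replace slot 2: 2·(35+15) − 5 = 95 → (35,95,15)
replace slot 1: 2·(95+15) − 35 = 185 → (185,95,15)

185,95,15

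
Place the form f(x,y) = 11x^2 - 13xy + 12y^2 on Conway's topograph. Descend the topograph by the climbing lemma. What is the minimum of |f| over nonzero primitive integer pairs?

translate: b→9 (≡-13 mod 22), so (11,-13,12)→(11,9,10)
flip: (11,9,10)→(10,-9,11)
reduced (well bottom): (10,-9,11) with a≤c, −a<b≤a
well minimum = a = 10

10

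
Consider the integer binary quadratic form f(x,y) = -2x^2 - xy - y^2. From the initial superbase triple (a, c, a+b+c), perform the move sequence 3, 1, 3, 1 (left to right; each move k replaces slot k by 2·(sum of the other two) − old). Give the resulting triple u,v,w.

start (-2,-1,-4) = (f(1,0),f(0,1),f(1,1))
replace slot 3: 2·((-2)+(-1)) − (-4) = -2 → (-2,-1,-2)
replace slot 1: 2·((-1)+(-2)) − (-2) = -4 → (-4,-1,-2)
replace slot 3: 2·((-4)+(-1)) − (-2) = -8 → (-4,-1,-8)
replace slot 1: 2·((-1)+(-8)) − (-4) = -14 → (-14,-1,-8)

-14,-1,-8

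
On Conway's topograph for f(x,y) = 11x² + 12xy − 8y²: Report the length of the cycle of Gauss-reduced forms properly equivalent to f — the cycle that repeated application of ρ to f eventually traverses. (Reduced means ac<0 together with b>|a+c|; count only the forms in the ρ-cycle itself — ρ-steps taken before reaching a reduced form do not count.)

D = 496, ⌊√D⌋ = 22
river: ρ → (-8,20,3)
river: ρ → (3,22,-1)
river: ρ → (-1,22,3)
river: ρ → (3,20,-8)
river: ρ → (-8,12,11)
river: ρ → (11,10,-9)
river: ρ → (-9,8,12)
river: ρ → (12,16,-5)
river: ρ → (-5,14,15)
river: ρ → (15,16,-4)
river: ρ → (-4,16,15)
river: ρ → (15,14,-5)
river: ρ → (-5,16,12)
river: ρ → (12,8,-9)
river: ρ → (-9,10,11)
river: ρ → (11,12,-8)
ρ-cycle length = 16 (tail of 0 descent steps not counted)

16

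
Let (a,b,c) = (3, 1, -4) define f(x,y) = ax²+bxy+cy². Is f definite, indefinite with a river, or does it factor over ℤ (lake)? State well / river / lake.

D = b²−4ac = 1² − 4·3·(-4) = 49
D = 7² is a perfect square ⇒ form factors over ℤ ⇒ lakes

lake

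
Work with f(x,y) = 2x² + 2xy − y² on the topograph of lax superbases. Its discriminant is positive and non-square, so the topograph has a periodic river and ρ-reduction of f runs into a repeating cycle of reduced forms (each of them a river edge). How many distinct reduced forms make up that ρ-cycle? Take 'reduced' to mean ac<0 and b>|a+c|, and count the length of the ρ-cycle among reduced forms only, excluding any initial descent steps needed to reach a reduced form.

D = 12, ⌊√D⌋ = 3
river: ρ → (-1,2,2)
river: ρ → (2,2,-1)
ρ-cycle length = 2 (tail of 0 descent steps not counted)

2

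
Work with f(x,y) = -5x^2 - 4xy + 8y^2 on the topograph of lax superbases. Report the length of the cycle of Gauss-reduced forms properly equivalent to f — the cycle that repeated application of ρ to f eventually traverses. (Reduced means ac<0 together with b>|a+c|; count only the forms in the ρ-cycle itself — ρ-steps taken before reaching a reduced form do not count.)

D = 176, ⌊√D⌋ = 13
descent: ρ → (8,4,-5)  [lands on river]
river: ρ → (-5,6,7)
river: ρ → (7,8,-4)
river: ρ → (-4,8,7)
river: ρ → (7,6,-5)
river: ρ → (-5,4,8)
river: ρ → (8,12,-1)
river: ρ → (-1,12,8)
ρ-cycle length = 8 (tail of 1 descent step not counted)

8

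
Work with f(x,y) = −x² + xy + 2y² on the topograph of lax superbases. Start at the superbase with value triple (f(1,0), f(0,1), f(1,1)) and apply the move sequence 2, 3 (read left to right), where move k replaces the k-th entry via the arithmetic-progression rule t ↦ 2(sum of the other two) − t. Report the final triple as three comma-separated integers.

start (-1,2,2) = (f(1,0),f(0,1),f(1,1))
replace slot 2: 2·((-1)+2) − 2 = 0 → (-1,0,2)
replace slot 3: 2·((-1)+0) − 2 = -4 → (-1,0,-4)

-1,0,-4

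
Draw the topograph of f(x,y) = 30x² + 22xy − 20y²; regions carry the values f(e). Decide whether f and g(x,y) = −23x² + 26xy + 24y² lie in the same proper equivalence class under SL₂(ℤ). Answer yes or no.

D₁ = 2884, D₂ = 2884
river cycle of f (length 36): (-20, 18, 32), (32, 46, -6), (-6, 50, 16), (16, 46, -12), (-12, 50, 8), (8, 46, -24), (-24, 50, 4), (4, 46, -48), (-48, 50, 2), (2, 50, -48), … (26 more)
river cycle of g (length 40): (24, 22, -25), (-25, 28, 21), (21, 14, -32), (-32, 50, 3), (3, 52, -15), (-15, 38, 24), (24, 10, -29), (-29, 48, 5), (5, 52, -9), (-9, 38, 40), … (30 more)
cycles differ ⇒ inequivalent

no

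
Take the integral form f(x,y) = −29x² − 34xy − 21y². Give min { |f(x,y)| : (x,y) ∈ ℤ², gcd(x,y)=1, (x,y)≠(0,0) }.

translate: b→-24 (≡34 mod 58), so (29,34,21)→(29,-24,16)
flip: (29,-24,16)→(16,24,29)
translate: b→-8 (≡24 mod 32), so (16,24,29)→(16,-8,21)
reduced (well bottom): (16,-8,21) with a≤c, −a<b≤a
well minimum |f| = |-16| = 16 (negative-definite)

16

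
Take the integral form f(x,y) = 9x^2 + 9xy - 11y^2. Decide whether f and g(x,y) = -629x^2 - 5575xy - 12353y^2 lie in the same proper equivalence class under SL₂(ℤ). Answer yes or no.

D₁ = 477, D₂ = 477
river cycle of f (length 8): (-11, 13, 7), (7, 15, -9), (-9, 21, 1), (1, 21, -9), (-9, 15, 7), (7, 13, -11), (-11, 9, 9), (9, 9, -11)
river cycle of g (length 8): (-11, 13, 7), (7, 15, -9), (-9, 21, 1), (1, 21, -9), (-9, 15, 7), (7, 13, -11), (-11, 9, 9), (9, 9, -11)
cycles coincide ⇒ equivalent

yes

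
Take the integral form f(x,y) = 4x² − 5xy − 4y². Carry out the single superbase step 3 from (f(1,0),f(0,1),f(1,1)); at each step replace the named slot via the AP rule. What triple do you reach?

start (4,-4,-5) = (f(1,0),f(0,1),f(1,1))
replace slot 3: 2·(4+(-4)) − (-5) = 5 → (4,-4,5)

4,-4,5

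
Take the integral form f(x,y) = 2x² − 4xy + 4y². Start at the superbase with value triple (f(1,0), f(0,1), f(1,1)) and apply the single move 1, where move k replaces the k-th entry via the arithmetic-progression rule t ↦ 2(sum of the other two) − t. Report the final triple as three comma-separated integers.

start (2,4,2) = (f(1,0),f(0,1),f(1,1))
replace slot 1: 2·(4+2) − 2 = 10 → (10,4,2)

10,4,2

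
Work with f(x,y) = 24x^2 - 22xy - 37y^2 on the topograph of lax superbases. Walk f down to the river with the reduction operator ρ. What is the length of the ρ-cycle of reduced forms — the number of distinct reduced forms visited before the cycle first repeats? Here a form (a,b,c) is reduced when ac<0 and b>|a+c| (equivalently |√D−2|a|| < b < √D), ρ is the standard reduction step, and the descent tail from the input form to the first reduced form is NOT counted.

D = 4036, ⌊√D⌋ = 63
descent: ρ → (-37,22,24)  [lands on river]
river: ρ → (24,26,-35)
river: ρ → (-35,44,15)
river: ρ → (15,46,-32)
river: ρ → (-32,18,29)
river: ρ → (29,40,-21)
river: ρ → (-21,44,25)
river: ρ → (25,56,-9)
river: ρ → (-9,52,37)
river: ρ → (37,22,-24)
river: ρ → (-24,26,35)
river: ρ → (35,44,-15)
river: ρ → (-15,46,32)
river: ρ → (32,18,-29)
river: ρ → (-29,40,21)
river: ρ → (21,44,-25)
river: ρ → (-25,56,9)
river: ρ → (9,52,-37)
ρ-cycle length = 18 (tail of 1 descent step not counted)

18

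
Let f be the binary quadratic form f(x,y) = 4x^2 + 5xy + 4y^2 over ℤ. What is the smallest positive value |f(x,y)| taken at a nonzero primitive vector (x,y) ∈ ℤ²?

translate: b→-3 (≡5 mod 8), so (4,5,4)→(4,-3,3)
flip: (4,-3,3)→(3,3,4)
reduced (well bottom): (3,3,4) with a≤c, −a<b≤a
well minimum = a = 3

3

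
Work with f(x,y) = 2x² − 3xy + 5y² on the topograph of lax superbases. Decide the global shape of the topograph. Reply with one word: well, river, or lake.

D = b²−4ac = (-3)² − 4·2·5 = -31
D < 0 ⇒ definite ⇒ every region one sign ⇒ single well

well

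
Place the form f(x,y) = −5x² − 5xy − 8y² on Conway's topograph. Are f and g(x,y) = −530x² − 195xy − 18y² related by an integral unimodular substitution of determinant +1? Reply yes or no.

D₁ = -135, D₂ = -135
f is negative-definite; reduce −f:
−f: reduced (well bottom): (5,5,8) with a≤c, −a<b≤a
flip sign back: reduced form of f is (-5,-5,-8)
g is negative-definite; reduce −g:
−g: flip: (530,195,18)→(18,-195,530)
−g: translate: b→-15 (≡-195 mod 36), so (18,-195,530)→(18,-15,5)
−g: flip: (18,-15,5)→(5,15,18)
−g: translate: b→5 (≡15 mod 10), so (5,15,18)→(5,5,8)
−g: reduced (well bottom): (5,5,8) with a≤c, −a<b≤a
flip sign back: reduced form of g is (-5,-5,-8)
reduced forms (-5, -5, -8) vs (-5, -5, -8) ⇒ equivalent

yes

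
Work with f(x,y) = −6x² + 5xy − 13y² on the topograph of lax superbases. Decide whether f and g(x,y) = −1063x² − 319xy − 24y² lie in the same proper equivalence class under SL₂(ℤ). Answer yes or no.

D₁ = -287, D₂ = -287
f is negative-definite; reduce −f:
−f: reduced (well bottom): (6,-5,13) with a≤c, −a<b≤a
flip sign back: reduced form of f is (-6,5,-13)
g is negative-definite; reduce −g:
−g: flip: (1063,319,24)→(24,-319,1063)
−g: translate: b→17 (≡-319 mod 48), so (24,-319,1063)→(24,17,6)
−g: flip: (24,17,6)→(6,-17,24)
−g: translate: b→-5 (≡-17 mod 12), so (6,-17,24)→(6,-5,13)
−g: reduced (well bottom): (6,-5,13) with a≤c, −a<b≤a
flip sign back: reduced form of g is (-6,5,-13)
reduced forms (-6, 5, -13) vs (-6, 5, -13) ⇒ equivalent

yes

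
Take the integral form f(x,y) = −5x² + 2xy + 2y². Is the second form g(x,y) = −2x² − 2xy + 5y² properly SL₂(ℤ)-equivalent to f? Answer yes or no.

D₁ = 44, D₂ = 44
river cycle of f (length 2): (2, 6, -1), (-1, 6, 2)
river cycle of g (length 2): (-2, 6, 1), (1, 6, -2)
cycles differ ⇒ inequivalent

no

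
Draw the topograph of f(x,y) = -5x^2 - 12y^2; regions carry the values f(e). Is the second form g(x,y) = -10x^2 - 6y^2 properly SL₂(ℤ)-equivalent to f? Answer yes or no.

D₁ = -240, D₂ = -240
f is negative-definite; reduce −f:
−f: reduced (well bottom): (5,0,12) with a≤c, −a<b≤a
flip sign back: reduced form of f is (-5,0,-12)
g is negative-definite; reduce −g:
−g: flip: (10,0,6)→(6,0,10)
−g: reduced (well bottom): (6,0,10) with a≤c, −a<b≤a
flip sign back: reduced form of g is (-6,0,-10)
reduced forms (-5, 0, -12) vs (-6, 0, -10) ⇒ inequivalent

no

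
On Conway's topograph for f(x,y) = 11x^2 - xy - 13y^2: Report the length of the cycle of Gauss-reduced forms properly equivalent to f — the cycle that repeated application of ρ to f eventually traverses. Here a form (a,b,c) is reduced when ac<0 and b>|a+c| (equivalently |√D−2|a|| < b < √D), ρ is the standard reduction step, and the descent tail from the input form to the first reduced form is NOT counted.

D = 573, ⌊√D⌋ = 23
descent: ρ → (-13,1,11)
descent: ρ → (11,21,-3)  [lands on river]
river: ρ → (-3,21,11)
river: ρ → (11,23,-1)
river: ρ → (-1,23,11)
ρ-cycle length = 4 (tail of 2 descent steps not counted)

4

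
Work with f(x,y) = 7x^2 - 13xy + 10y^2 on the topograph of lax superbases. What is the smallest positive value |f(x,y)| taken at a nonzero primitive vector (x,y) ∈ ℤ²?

translate: b→1 (≡-13 mod 14), so (7,-13,10)→(7,1,4)
flip: (7,1,4)→(4,-1,7)
reduced (well bottom): (4,-1,7) with a≤c, −a<b≤a
well minimum = a = 4

4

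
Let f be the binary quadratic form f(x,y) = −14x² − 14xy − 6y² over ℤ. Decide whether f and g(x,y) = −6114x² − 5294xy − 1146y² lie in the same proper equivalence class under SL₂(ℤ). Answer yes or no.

D₁ = -140, D₂ = -140
f is negative-definite; reduce −f:
−f: flip: (14,14,6)→(6,-14,14)
−f: translate: b→-2 (≡-14 mod 12), so (6,-14,14)→(6,-2,6)
−f: flip: (6,-2,6)→(6,2,6)
−f: reduced (well bottom): (6,2,6) with a≤c, −a<b≤a
flip sign back: reduced form of f is (-6,-2,-6)
g is negative-definite; reduce −g:
−g: flip: (6114,5294,1146)→(1146,-5294,6114)
−g: translate: b→-710 (≡-5294 mod 2292), so (1146,-5294,6114)→(1146,-710,110)
−g: flip: (1146,-710,110)→(110,710,1146)
−g: translate: b→50 (≡710 mod 220), so (110,710,1146)→(110,50,6)
−g: flip: (110,50,6)→(6,-50,110)
−g: translate: b→-2 (≡-50 mod 12), so (6,-50,110)→(6,-2,6)
−g: flip: (6,-2,6)→(6,2,6)
−g: reduced (well bottom): (6,2,6) with a≤c, −a<b≤a
flip sign back: reduced form of g is (-6,-2,-6)
reduced forms (-6, -2, -6) vs (-6, -2, -6) ⇒ equivalent

yes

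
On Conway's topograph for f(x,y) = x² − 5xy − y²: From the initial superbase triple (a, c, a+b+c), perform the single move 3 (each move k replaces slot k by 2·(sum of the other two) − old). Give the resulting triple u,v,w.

start (1,-1,-5) = (f(1,0),f(0,1),f(1,1))
replace slot 3: 2·(1+(-1)) − (-5) = 5 → (1,-1,5)

1,-1,5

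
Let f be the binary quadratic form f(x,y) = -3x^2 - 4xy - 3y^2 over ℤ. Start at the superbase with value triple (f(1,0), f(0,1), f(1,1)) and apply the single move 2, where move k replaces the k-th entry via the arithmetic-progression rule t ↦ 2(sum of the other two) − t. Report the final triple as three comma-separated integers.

start (-3,-3,-10) = (f(1,0),f(0,1),f(1,1))
replace slot 2: 2·((-3)+(-10)) − (-3) = -23 → (-3,-23,-10)

-3,-23,-10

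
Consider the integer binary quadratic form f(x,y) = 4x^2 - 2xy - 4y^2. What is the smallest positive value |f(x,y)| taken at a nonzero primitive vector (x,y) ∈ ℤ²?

descent: ρ → (-4,2,4)  [lands on river]
river: ρ → (4,6,-2)
river: ρ → (-2,6,4)
river: ρ → (4,2,-4)
river: ρ → (-4,6,2)
river: ρ → (2,6,-4)
closes: descent 1, river 6
min |a| on river = 2

2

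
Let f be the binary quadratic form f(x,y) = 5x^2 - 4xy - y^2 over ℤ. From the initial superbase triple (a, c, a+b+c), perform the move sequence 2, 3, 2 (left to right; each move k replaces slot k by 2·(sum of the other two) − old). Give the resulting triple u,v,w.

start (5,-1,0) = (f(1,0),f(0,1),f(1,1))
replace slot 2: 2·(5+0) − (-1) = 11 → (5,11,0)
replace slot 3: 2·(5+11) − 0 = 32 → (5,11,32)
replace slot 2: 2·(5+32) − 11 = 63 → (5,63,32)

5,63,32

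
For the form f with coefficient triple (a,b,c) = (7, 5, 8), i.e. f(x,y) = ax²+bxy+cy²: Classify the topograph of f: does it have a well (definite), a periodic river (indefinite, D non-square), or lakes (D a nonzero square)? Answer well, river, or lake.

D = b²−4ac = 5² − 4·7·8 = -199
D < 0 ⇒ definite ⇒ every region one sign ⇒ single well

well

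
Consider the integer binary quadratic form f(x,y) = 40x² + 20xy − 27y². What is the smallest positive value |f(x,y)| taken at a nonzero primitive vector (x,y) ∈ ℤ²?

river: ρ → (-27,34,33)
river: ρ → (33,32,-28)
river: ρ → (-28,24,37)
river: ρ → (37,50,-15)
river: ρ → (-15,40,52)
river: ρ → (52,64,-3)
river: ρ → (-3,68,8)
river: ρ → (8,60,-35)
river: ρ → (-35,10,33)
river: ρ → (33,56,-12)
river: ρ → (-12,64,13)
river: ρ → (13,66,-7)
river: ρ → (-7,60,40)
river: ρ → (40,20,-27)
closes: descent 0, river 14
min |a| on river = 3

3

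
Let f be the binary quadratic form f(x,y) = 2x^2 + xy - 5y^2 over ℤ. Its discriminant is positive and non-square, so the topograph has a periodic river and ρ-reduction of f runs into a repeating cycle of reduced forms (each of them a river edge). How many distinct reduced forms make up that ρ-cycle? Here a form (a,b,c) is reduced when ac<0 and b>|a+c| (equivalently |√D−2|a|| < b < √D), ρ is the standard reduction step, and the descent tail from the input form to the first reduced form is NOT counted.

D = 41, ⌊√D⌋ = 6
descent: ρ → (-5,-1,2)
descent: ρ → (2,5,-2)  [lands on river]
river: ρ → (-2,3,4)
river: ρ → (4,5,-1)
river: ρ → (-1,5,4)
river: ρ → (4,3,-2)
river: ρ → (-2,5,2)
river: ρ → (2,3,-4)
river: ρ → (-4,5,1)
river: ρ → (1,5,-4)
river: ρ → (-4,3,2)
ρ-cycle length = 10 (tail of 2 descent steps not counted)

10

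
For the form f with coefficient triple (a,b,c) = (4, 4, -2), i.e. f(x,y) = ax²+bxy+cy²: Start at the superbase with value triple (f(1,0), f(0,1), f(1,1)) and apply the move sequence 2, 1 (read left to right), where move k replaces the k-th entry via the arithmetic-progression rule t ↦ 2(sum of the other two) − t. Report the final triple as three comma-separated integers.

start (4,-2,6) = (f(1,0),f(0,1),f(1,1))
replace slot 2: 2·(4+6) − (-2) = 22 → (4,22,6)
replace slot 1: 2·(22+6) − 4 = 52 → (52,22,6)

52,22,6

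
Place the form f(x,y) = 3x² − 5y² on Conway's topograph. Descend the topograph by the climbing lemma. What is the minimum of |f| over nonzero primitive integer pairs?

descent: ρ → (-5,0,3)
descent: ρ → (3,6,-2)  [lands on river]
river: ρ → (-2,6,3)
closes: descent 2, river 2
min |a| on river = 2

2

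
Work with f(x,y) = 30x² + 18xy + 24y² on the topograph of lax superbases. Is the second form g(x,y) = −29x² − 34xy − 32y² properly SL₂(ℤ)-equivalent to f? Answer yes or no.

D₁ = -2556, D₂ = -2556
f: flip: (30,18,24)→(24,-18,30)
f: reduced (well bottom): (24,-18,30) with a≤c, −a<b≤a
g is negative-definite; reduce −g:
−g: translate: b→-24 (≡34 mod 58), so (29,34,32)→(29,-24,27)
−g: flip: (29,-24,27)→(27,24,29)
−g: reduced (well bottom): (27,24,29) with a≤c, −a<b≤a
flip sign back: reduced form of g is (-27,-24,-29)
reduced forms (24, -18, 30) vs (-27, -24, -29) ⇒ inequivalent

no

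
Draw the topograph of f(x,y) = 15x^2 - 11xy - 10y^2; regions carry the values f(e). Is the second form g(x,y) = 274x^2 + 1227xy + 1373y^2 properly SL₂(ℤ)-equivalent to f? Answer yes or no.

D₁ = 721, D₂ = 721
river cycle of f (length 36): (-10, 11, 15), (15, 19, -6), (-6, 17, 18), (18, 19, -5), (-5, 21, 14), (14, 7, -12), (-12, 17, 9), (9, 19, -10), (-10, 21, 7), (7, 21, -10), … (26 more)
river cycle of g (length 36): (15, 19, -6), (-6, 17, 18), (18, 19, -5), (-5, 21, 14), (14, 7, -12), (-12, 17, 9), (9, 19, -10), (-10, 21, 7), (7, 21, -10), (-10, 19, 9), … (26 more)
cycles coincide ⇒ equivalent

yes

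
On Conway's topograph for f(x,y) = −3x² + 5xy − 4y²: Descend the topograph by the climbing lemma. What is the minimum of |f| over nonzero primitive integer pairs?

translate: b→1 (≡-5 mod 6), so (3,-5,4)→(3,1,2)
flip: (3,1,2)→(2,-1,3)
reduced (well bottom): (2,-1,3) with a≤c, −a<b≤a
well minimum |f| = |-2| = 2 (negative-definite)

2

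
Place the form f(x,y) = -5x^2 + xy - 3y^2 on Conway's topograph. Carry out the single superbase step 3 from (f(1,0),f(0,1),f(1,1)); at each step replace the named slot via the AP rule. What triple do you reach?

start (-5,-3,-7) = (f(1,0),f(0,1),f(1,1))
replace slot 3: 2·((-5)+(-3)) − (-7) = -9 → (-5,-3,-9)

-5,-3,-9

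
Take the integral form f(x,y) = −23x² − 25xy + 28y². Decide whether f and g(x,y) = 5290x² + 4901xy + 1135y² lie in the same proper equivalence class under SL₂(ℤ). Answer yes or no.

D₁ = 3201, D₂ = 3201
river cycle of f (length 12): (28, 25, -23), (-23, 21, 30), (30, 39, -14), (-14, 45, 21), (21, 39, -20), (-20, 41, 19), (19, 35, -26), (-26, 17, 28), (28, 39, -15), (-15, 51, 10), … (2 more)
river cycle of g (length 12): (28, 25, -23), (-23, 21, 30), (30, 39, -14), (-14, 45, 21), (21, 39, -20), (-20, 41, 19), (19, 35, -26), (-26, 17, 28), (28, 39, -15), (-15, 51, 10), … (2 more)
cycles coincide ⇒ equivalent

yes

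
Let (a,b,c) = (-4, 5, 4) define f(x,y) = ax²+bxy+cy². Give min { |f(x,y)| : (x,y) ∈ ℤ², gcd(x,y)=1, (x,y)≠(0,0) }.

river: ρ → (4,3,-5)
river: ρ → (-5,7,2)
river: ρ → (2,9,-1)
river: ρ → (-1,9,2)
river: ρ → (2,7,-5)
river: ρ → (-5,3,4)
river: ρ → (4,5,-4)
river: ρ → (-4,3,5)
river: ρ → (5,7,-2)
river: ρ → (-2,9,1)
river: ρ → (1,9,-2)
river: ρ → (-2,7,5)
river: ρ → (5,3,-4)
river: ρ → (-4,5,4)
closes: descent 0, river 14
min |a| on river = 1

1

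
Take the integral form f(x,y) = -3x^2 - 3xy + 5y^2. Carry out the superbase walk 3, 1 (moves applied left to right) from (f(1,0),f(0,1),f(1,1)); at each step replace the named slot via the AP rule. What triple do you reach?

start (-3,5,-1) = (f(1,0),f(0,1),f(1,1))
replace slot 3: 2·((-3)+5) − (-1) = 5 → (-3,5,5)
replace slot 1: 2·(5+5) − (-3) = 23 → (23,5,5)

23,5,5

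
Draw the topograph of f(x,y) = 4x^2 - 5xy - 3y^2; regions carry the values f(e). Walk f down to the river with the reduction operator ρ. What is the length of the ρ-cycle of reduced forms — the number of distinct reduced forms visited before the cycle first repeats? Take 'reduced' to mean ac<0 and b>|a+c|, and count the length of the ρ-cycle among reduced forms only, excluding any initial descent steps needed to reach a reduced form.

D = 73, ⌊√D⌋ = 8
descent: ρ → (-3,5,4)  [lands on river]
river: ρ → (4,3,-4)
river: ρ → (-4,5,3)
river: ρ → (3,7,-2)
river: ρ → (-2,5,6)
river: ρ → (6,7,-1)
river: ρ → (-1,7,6)
river: ρ → (6,5,-2)
river: ρ → (-2,7,3)
river: ρ → (3,5,-4)
river: ρ → (-4,3,4)
river: ρ → (4,5,-3)
river: ρ → (-3,7,2)
river: ρ → (2,5,-6)
river: ρ → (-6,7,1)
river: ρ → (1,7,-6)
river: ρ → (-6,5,2)
river: ρ → (2,7,-3)
ρ-cycle length = 18 (tail of 1 descent step not counted)

18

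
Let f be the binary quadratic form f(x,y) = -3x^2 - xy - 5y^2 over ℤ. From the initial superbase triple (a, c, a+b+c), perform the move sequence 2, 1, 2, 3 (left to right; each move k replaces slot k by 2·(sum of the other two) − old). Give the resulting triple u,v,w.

start (-3,-5,-9) = (f(1,0),f(0,1),f(1,1))
replace slot 2: 2·((-3)+(-9)) − (-5) = -19 → (-3,-19,-9)
replace slot 1: 2·((-19)+(-9)) − (-3) = -53 → (-53,-19,-9)
replace slot 2: 2·((-53)+(-9)) − (-19) = -105 → (-53,-105,-9)
replace slot 3: 2·((-53)+(-105)) − (-9) = -307 → (-53,-105,-307)

-53,-105,-307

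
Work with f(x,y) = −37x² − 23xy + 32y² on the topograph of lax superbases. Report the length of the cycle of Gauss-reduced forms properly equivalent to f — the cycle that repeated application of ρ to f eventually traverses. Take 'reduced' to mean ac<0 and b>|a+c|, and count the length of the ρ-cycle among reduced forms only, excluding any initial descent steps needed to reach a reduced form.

D = 5265, ⌊√D⌋ = 72
descent: ρ → (32,23,-37)  [lands on river]
river: ρ → (-37,51,18)
river: ρ → (18,57,-28)
river: ρ → (-28,55,20)
river: ρ → (20,65,-13)
river: ρ → (-13,65,20)
river: ρ → (20,55,-28)
river: ρ → (-28,57,18)
river: ρ → (18,51,-37)
river: ρ → (-37,23,32)
river: ρ → (32,41,-28)
river: ρ → (-28,71,2)
river: ρ → (2,69,-63)
river: ρ → (-63,57,8)
river: ρ → (8,71,-7)
river: ρ → (-7,69,18)
river: ρ → (18,39,-52)
river: ρ → (-52,65,5)
river: ρ → (5,65,-52)
river: ρ → (-52,39,18)
river: ρ → (18,69,-7)
river: ρ → (-7,71,8)
river: ρ → (8,57,-63)
river: ρ → (-63,69,2)
river: ρ → (2,71,-28)
river: ρ → (-28,41,32)
ρ-cycle length = 26 (tail of 1 descent step not counted)

26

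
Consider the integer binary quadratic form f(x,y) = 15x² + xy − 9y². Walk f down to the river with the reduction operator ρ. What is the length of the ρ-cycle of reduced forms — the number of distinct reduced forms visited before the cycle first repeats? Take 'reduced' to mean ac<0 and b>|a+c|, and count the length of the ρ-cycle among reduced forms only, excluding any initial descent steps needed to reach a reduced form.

D = 541, ⌊√D⌋ = 23
descent: ρ → (-9,17,7)  [lands on river]
river: ρ → (7,11,-15)
river: ρ → (-15,19,3)
river: ρ → (3,23,-1)
river: ρ → (-1,23,3)
river: ρ → (3,19,-15)
river: ρ → (-15,11,7)
river: ρ → (7,17,-9)
river: ρ → (-9,19,5)
river: ρ → (5,21,-5)
river: ρ → (-5,19,9)
river: ρ → (9,17,-7)
river: ρ → (-7,11,15)
river: ρ → (15,19,-3)
river: ρ → (-3,23,1)
river: ρ → (1,23,-3)
river: ρ → (-3,19,15)
river: ρ → (15,11,-7)
river: ρ → (-7,17,9)
river: ρ → (9,19,-5)
river: ρ → (-5,21,5)
river: ρ → (5,19,-9)
ρ-cycle length = 22 (tail of 1 descent step not counted)

22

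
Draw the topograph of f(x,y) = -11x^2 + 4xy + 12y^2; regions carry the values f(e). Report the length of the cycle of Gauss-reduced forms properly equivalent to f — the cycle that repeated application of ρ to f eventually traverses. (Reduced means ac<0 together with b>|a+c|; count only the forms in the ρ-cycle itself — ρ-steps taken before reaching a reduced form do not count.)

D = 544, ⌊√D⌋ = 23
river: ρ → (12,20,-3)
river: ρ → (-3,22,5)
river: ρ → (5,18,-11)
river: ρ → (-11,4,12)
ρ-cycle length = 4 (tail of 0 descent steps not counted)

4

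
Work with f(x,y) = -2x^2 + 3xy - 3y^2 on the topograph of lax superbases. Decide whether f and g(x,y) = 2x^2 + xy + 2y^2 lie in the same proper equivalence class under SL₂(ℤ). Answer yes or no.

D₁ = -15, D₂ = -15
f is negative-definite; reduce −f:
−f: translate: b→1 (≡-3 mod 4), so (2,-3,3)→(2,1,2)
−f: reduced (well bottom): (2,1,2) with a≤c, −a<b≤a
flip sign back: reduced form of f is (-2,-1,-2)
g: reduced (well bottom): (2,1,2) with a≤c, −a<b≤a
reduced forms (-2, -1, -2) vs (2, 1, 2) ⇒ inequivalent

no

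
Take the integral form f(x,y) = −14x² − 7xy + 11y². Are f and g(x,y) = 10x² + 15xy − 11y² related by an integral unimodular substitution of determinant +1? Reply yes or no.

D₁ = 665, D₂ = 665
river cycle of f (length 10): (11, 7, -14), (-14, 21, 4), (4, 19, -19), (-19, 19, 4), (4, 21, -14), (-14, 7, 11), (11, 15, -10), (-10, 25, 1), (1, 25, -10), (-10, 15, 11)
river cycle of g (length 10): (-11, 7, 14), (14, 21, -4), (-4, 19, 19), (19, 19, -4), (-4, 21, 14), (14, 7, -11), (-11, 15, 10), (10, 25, -1), (-1, 25, 10), (10, 15, -11)
cycles differ ⇒ inequivalent

no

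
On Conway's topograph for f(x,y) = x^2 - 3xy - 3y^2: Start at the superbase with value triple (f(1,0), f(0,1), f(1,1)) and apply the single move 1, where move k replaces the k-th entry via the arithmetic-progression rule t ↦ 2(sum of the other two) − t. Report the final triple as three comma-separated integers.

start (1,-3,-5) = (f(1,0),f(0,1),f(1,1))
replace slot 1: 2·((-3)+(-5)) − 1 = -17 → (-17,-3,-5)

-17,-3,-5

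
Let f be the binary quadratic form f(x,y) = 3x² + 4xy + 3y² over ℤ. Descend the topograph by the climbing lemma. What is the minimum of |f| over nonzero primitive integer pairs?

translate: b→-2 (≡4 mod 6), so (3,4,3)→(3,-2,2)
flip: (3,-2,2)→(2,2,3)
reduced (well bottom): (2,2,3) with a≤c, −a<b≤a
well minimum = a = 2

2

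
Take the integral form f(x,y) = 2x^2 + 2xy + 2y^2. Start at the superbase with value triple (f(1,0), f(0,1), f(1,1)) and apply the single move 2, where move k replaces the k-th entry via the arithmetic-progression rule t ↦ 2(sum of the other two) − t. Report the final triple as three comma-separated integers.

start (2,2,6) = (f(1,0),f(0,1),f(1,1))
replace slot 2: 2·(2+6) − 2 = 14 → (2,14,6)

2,14,6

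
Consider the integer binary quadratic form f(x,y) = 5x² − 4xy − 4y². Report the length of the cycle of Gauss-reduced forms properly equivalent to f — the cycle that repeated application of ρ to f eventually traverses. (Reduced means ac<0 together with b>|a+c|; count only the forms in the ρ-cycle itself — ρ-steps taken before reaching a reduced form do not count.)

D = 96, ⌊√D⌋ = 9
descent: ρ → (-4,4,5)  [lands on river]
river: ρ → (5,6,-3)
river: ρ → (-3,6,5)
river: ρ → (5,4,-4)
ρ-cycle length = 4 (tail of 1 descent step not counted)

4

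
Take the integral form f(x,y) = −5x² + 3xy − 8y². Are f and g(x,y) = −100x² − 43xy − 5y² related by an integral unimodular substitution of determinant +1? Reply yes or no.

D₁ = -151, D₂ = -151
f is negative-definite; reduce −f:
−f: reduced (well bottom): (5,-3,8) with a≤c, −a<b≤a
flip sign back: reduced form of f is (-5,3,-8)
g is negative-definite; reduce −g:
−g: flip: (100,43,5)→(5,-43,100)
−g: translate: b→-3 (≡-43 mod 10), so (5,-43,100)→(5,-3,8)
−g: reduced (well bottom): (5,-3,8) with a≤c, −a<b≤a
flip sign back: reduced form of g is (-5,3,-8)
reduced forms (-5, 3, -8) vs (-5, 3, -8) ⇒ equivalent

yes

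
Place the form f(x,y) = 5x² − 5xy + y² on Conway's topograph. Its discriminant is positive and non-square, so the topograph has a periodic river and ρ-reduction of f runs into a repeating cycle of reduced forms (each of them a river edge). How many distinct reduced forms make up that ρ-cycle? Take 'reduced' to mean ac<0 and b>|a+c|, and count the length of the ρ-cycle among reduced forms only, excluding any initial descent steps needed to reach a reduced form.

D = 5, ⌊√D⌋ = 2
descent: ρ → (1,1,-1)  [lands on river]
river: ρ → (-1,1,1)
ρ-cycle length = 2 (tail of 1 descent step not counted)

2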